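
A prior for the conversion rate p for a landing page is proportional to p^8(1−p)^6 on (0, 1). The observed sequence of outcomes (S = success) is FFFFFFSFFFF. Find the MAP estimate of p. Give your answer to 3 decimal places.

p̂_MAP = 0.360

The prior density ∝ p^8(1−p)^6 is the kernel of Beta(9, 7).
Data: 1 success in 11 trials (from the sequence). The binomial likelihood contributes p(1−p)^10, so the posterior is Beta(9+1, 7+10) = Beta(10, 17).
For Beta(a, b) with a, b > 1 the mode is (a−1)/(a+b−2) = 9/25 ≈ 0.360.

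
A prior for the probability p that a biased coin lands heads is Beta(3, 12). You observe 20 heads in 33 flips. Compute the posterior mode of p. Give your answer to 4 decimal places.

p̂_MAP = 0.4783

Prior: Beta(3, 12).
Data: 20 successes in 33 trials. The binomial likelihood contributes p^20(1−p)^13, so the posterior is Beta(3+20, 12+13) = Beta(23, 25).
For Beta(a, b) with a, b > 1 the mode is (a−1)/(a+b−2) = 22/46 ≈ 0.4783.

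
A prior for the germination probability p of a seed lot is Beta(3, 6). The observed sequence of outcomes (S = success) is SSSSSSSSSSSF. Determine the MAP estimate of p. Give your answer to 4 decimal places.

Prior: Beta(3, 6).
Data: 11 successes in 12 trials (from the sequence). The binomial likelihood contributes p^11(1−p)^1, so the posterior is Beta(3+11, 6+1) = Beta(14, 7).
For Beta(a, b) with a, b > 1 the mode is (a−1)/(a+b−2) = 13/19 ≈ 0.6842.

p̂_MAP = 0.6842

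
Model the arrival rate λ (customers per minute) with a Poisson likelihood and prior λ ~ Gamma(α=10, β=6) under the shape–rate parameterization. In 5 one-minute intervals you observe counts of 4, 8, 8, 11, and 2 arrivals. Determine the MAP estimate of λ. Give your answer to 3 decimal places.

Σxᵢ = 4+8+8+11+2 = 33, with n = 5.
Posterior ∝ λ^9e^(−6λ) · λ^33e^(−5λ) = λ^42e^(−11λ), i.e. Gamma(shape=43, rate=11).
The mode of a Gamma(a, b) with a ≥ 1 (shape–rate) is (a−1)/b = 42/11 ≈ 3.818.

λ̂_MAP = 3.818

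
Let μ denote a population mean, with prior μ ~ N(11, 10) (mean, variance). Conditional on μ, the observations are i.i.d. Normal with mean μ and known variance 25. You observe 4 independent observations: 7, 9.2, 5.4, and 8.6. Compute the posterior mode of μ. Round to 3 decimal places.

n = 4; x̄ = (7 + 9.2 + 5.4 + 8.6)/4 = 30.2/4 = 7.55.
For a Normal prior and Normal likelihood with known variance, the posterior is Normal; its mode equals its mean, the precision-weighted average.
Prior precision 1/σ₀² = 1/10 = 0.1; data precision n/σ² = 4/25 = 0.16.
μ̂ = (0.1·11 + 0.16·7.55) / (0.1 + 0.16) = 2.308/0.26 = 577/65 ≈ 8.877.

μ̂_MAP = 8.877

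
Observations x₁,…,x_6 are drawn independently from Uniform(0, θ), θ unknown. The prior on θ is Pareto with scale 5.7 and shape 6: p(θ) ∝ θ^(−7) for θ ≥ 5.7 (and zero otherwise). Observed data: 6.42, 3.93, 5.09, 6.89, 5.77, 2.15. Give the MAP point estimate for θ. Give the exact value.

θ̂_MAP = 6.89

The Uniform(0, θ) likelihood is θ^(−n) for θ ≥ max(xᵢ), zero otherwise. Here max(xᵢ) = 6.89.
Posterior ∝ θ^(−7) · θ^(−6) = θ^(−13) on θ ≥ max(5.7, 6.89) = 6.89.
This density is strictly decreasing in θ, so the posterior mode lies at the lower boundary of the support.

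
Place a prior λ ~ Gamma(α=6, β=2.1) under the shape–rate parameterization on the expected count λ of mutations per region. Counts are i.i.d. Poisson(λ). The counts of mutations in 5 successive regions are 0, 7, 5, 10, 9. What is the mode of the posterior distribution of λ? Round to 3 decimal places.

λ̂_MAP = 5.070

Σxᵢ = 0+7+5+10+9 = 31, with n = 5.
Posterior ∝ λ^5e^(−2.1λ) · λ^31e^(−5λ) = λ^36e^(−7.1λ), i.e. Gamma(shape=37, rate=7.1).
The mode of a Gamma(a, b) with a ≥ 1 (shape–rate) is (a−1)/b = 36/7.1 ≈ 5.070.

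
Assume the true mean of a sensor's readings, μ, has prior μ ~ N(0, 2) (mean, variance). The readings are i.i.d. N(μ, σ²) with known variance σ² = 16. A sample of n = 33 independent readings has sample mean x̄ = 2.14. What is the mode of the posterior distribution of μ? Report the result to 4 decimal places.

n = 33, x̄ = 2.14.
For a Normal prior and Normal likelihood with known variance, the posterior is Normal; its mode equals its mean, the precision-weighted average.
Prior precision 1/σ₀² = 1/2 = 0.5; data precision n/σ² = 33/16 = 2.0625.
μ̂ = (0.5·0 + 2.0625·2.14) / (0.5 + 2.0625) = 4.41375/2.5625 = 3531/2050 ≈ 1.7224.

μ̂_MAP = 1.7224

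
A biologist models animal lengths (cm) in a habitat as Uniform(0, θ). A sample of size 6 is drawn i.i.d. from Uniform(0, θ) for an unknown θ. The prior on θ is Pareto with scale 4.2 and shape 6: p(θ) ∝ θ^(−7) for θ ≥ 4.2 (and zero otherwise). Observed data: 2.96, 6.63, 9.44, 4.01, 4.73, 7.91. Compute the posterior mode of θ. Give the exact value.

The Uniform(0, θ) likelihood is θ^(−n) for θ ≥ max(xᵢ), zero otherwise. Here max(xᵢ) = 9.44.
Posterior ∝ θ^(−7) · θ^(−6) = θ^(−13) on θ ≥ max(4.2, 9.44) = 9.44.
This density is strictly decreasing in θ, so the posterior mode lies at the lower boundary of the support.

θ̂_MAP = 9.44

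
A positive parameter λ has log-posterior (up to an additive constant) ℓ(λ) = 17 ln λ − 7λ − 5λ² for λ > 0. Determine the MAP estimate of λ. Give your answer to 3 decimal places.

ℓ'(λ) = 17/λ − 7 − 10λ. Setting this to zero and multiplying by λ: 10λ² + 7λ − 17 = 0.
λ = (−7 + √(7² + 4·10·17)) / (2·10) = (−7 + √729) / 20 = (−7 + 27)/20 = 1.
ℓ''(λ) = −17/λ² − 10 < 0, confirming a maximum.

λ̂_MAP = 1.000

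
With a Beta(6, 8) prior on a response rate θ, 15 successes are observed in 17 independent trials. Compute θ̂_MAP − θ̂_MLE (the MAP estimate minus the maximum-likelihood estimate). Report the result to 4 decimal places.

MAP − MLE = -0.1927

Posterior is Beta(21, 10); MAP = (21−1)/(31−2) = 20/29 ≈ 0.68966.
MLE ignores the prior: θ̂_MLE = k/n = 15/17 ≈ 0.88235.
Difference = 20/29 − 15/17 = -95/493 ≈ -0.1927.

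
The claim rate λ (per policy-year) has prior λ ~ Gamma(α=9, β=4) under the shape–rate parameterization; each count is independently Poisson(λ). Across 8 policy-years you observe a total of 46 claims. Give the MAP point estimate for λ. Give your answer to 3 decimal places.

Σxᵢ = 46, n = 8.
Posterior ∝ λ^8e^(−4λ) · λ^46e^(−8λ) = λ^54e^(−12λ), i.e. Gamma(shape=55, rate=12).
The mode of a Gamma(a, b) with a ≥ 1 (shape–rate) is (a−1)/b = 54/12 ≈ 4.500.

λ̂_MAP = 4.500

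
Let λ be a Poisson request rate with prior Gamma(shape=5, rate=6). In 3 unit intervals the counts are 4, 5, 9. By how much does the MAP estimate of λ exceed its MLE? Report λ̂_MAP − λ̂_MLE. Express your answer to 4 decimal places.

MAP − MLE = -3.5556

Σxᵢ = 18. Posterior is Gamma(23, 9); MAP = (23−1)/9 = 22/9 ≈ 2.44444.
MLE = x̄ = 18/3 ≈ 6.00000.
Difference = 22/9 − 18/3 = -32/9 ≈ -3.5556.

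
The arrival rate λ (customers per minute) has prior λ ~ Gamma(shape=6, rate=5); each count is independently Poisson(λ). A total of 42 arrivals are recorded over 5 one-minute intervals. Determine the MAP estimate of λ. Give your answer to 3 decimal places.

λ̂_MAP = 4.700

Σxᵢ = 42, n = 5.
Posterior ∝ λ^5e^(−5λ) · λ^42e^(−5λ) = λ^47e^(−10λ), i.e. Gamma(shape=48, rate=10).
The mode of a Gamma(a, b) with a ≥ 1 (shape–rate) is (a−1)/b = 47/10 ≈ 4.700.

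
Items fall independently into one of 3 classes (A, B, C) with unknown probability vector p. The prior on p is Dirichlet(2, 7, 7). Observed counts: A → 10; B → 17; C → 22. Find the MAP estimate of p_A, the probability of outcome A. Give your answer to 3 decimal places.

MAP estimate of p_A = 0.177

The posterior is Dirichlet(αᵢ + nᵢ) = Dirichlet(12, 24, 29).
For a Dirichlet(a₁,…,a_K) with all aᵢ > 1, the mode has j-th component (aⱼ − 1)/(Σaᵢ − K).
Here Σaᵢ = 65 and K = 3, so p_A = (12 − 1)/(65 − 3) = 11/62 ≈ 0.177.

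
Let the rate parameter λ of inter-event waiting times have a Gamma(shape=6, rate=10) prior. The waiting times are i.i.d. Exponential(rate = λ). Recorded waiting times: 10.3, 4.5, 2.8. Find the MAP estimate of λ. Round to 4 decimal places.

The Exponential(rate=λ) likelihood is ∝ λ^n e^(−λΣtᵢ). Here n = 3 and Σtᵢ = 10.3 + 4.5 + 2.8 = 17.6.
Posterior ∝ λ^5e^(−10λ) · λ^3e^(−17.6λ) = λ^8e^(−27.6λ), i.e. Gamma(9, 27.6).
Mode = (a−1)/b = 8/27.6 ≈ 0.2899.

λ̂_MAP = 0.2899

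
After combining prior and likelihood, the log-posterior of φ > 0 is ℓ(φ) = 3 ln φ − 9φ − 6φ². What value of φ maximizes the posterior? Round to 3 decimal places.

ℓ'(φ) = 3/φ − 9 − 12φ. Setting this to zero and multiplying by φ: 12φ² + 9φ − 3 = 0.
φ = (−9 + √(9² + 4·12·3)) / (2·12) = (−9 + √225) / 24 = (−9 + 15)/24 = 1/4.
ℓ''(φ) = −3/φ² − 12 < 0, confirming a maximum.

φ̂_MAP = 0.250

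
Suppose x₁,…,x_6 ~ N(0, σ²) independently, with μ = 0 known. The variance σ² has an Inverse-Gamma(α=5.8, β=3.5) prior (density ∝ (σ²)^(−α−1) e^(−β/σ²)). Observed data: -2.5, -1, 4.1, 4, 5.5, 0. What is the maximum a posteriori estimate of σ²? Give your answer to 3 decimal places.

σ̂²_MAP = 3.944

Sum of squared deviations about the known mean: SS = (-2.5−0)² + (-1−0)² + (4.1−0)² + (4−0)² + (5.5−0)² + (0−0)² = 70.31.
The Normal likelihood contributes (σ²)^(−n/2) exp(−SS/(2σ²)), so the posterior is Inverse-Gamma(α + n/2, β + SS/2) = Inverse-Gamma(8.8, 38.655).
The mode of Inverse-Gamma(a, b) is b/(a+1) = 38.655/9.8 ≈ 3.944.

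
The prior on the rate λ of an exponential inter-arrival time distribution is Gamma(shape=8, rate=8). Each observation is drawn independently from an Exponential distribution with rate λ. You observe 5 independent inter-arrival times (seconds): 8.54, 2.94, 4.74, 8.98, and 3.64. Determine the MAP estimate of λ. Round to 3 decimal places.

λ̂_MAP = 0.326

The Exponential(rate=λ) likelihood is ∝ λ^n e^(−λΣtᵢ). Here n = 5 and Σtᵢ = 8.54 + 2.94 + 4.74 + 8.98 + 3.64 = 28.84.
Posterior ∝ λ^7e^(−8λ) · λ^5e^(−28.84λ) = λ^12e^(−36.84λ), i.e. Gamma(13, 36.84).
Mode = (a−1)/b = 12/36.84 ≈ 0.326.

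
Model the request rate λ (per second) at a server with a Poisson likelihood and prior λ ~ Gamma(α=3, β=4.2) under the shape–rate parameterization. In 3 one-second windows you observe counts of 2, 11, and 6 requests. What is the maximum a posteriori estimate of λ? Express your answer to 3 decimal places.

Σxᵢ = 2+11+6 = 19, with n = 3.
Posterior ∝ λ^2e^(−4.2λ) · λ^19e^(−3λ) = λ^21e^(−7.2λ), i.e. Gamma(shape=22, rate=7.2).
The mode of a Gamma(a, b) with a ≥ 1 (shape–rate) is (a−1)/b = 21/7.2 ≈ 2.917.

λ̂_MAP = 2.917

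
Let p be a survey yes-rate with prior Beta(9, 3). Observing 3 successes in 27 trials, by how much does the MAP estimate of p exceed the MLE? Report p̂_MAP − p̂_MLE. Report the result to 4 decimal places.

Posterior is Beta(12, 27); MAP = (12−1)/(39−2) = 11/37 ≈ 0.29730.
MLE ignores the prior: p̂_MLE = k/n = 3/27 ≈ 0.11111.
Difference = 11/37 − 3/27 = 62/333 ≈ 0.1862.

MAP − MLE = 0.1862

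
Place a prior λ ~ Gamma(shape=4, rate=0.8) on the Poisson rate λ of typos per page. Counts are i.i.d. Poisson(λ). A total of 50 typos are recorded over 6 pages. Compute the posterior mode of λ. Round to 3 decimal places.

Σxᵢ = 50, n = 6.
Posterior ∝ λ^3e^(−0.8λ) · λ^50e^(−6λ) = λ^53e^(−6.8λ), i.e. Gamma(shape=54, rate=6.8).
The mode of a Gamma(a, b) with a ≥ 1 (shape–rate) is (a−1)/b = 53/6.8 ≈ 7.794.

λ̂_MAP = 7.794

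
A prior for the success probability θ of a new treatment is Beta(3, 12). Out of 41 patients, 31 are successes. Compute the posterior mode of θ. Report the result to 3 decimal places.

θ̂_MAP = 0.611

Prior: Beta(3, 12).
Data: 31 successes in 41 trials. The binomial likelihood contributes θ^31(1−θ)^10, so the posterior is Beta(3+31, 12+10) = Beta(34, 22).
For Beta(a, b) with a, b > 1 the mode is (a−1)/(a+b−2) = 33/54 ≈ 0.611.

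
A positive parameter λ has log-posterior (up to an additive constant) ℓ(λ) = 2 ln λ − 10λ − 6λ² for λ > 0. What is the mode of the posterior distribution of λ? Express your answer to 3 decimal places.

λ̂_MAP = 0.167

ℓ'(λ) = 2/λ − 10 − 12λ. Setting this to zero and multiplying by λ: 12λ² + 10λ − 2 = 0.
λ = (−10 + √(10² + 4·12·2)) / (2·12) = (−10 + √196) / 24 = (−10 + 14)/24 = 1/6.
ℓ''(λ) = −2/λ² − 12 < 0, confirming a maximum.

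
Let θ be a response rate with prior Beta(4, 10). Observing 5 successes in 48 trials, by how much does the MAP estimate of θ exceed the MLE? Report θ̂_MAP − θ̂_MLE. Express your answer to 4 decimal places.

Posterior is Beta(9, 53); MAP = (9−1)/(62−2) = 8/60 ≈ 0.13333.
MLE ignores the prior: θ̂_MLE = k/n = 5/48 ≈ 0.10417.
Difference = 8/60 − 5/48 = 7/240 ≈ 0.0292.

MAP − MLE = 0.0292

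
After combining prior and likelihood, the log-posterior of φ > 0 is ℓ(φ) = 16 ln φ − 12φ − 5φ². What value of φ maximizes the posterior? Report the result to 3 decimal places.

ℓ'(φ) = 16/φ − 12 − 10φ. Setting this to zero and multiplying by φ: 10φ² + 12φ − 16 = 0.
φ = (−12 + √(12² + 4·10·16)) / (2·10) = (−12 + √784) / 20 = (−12 + 28)/20 = 4/5.
ℓ''(φ) = −16/φ² − 10 < 0, confirming a maximum.

φ̂_MAP = 0.800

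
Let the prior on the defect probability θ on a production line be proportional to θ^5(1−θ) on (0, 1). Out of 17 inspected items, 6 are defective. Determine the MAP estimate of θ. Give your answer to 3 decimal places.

θ̂_MAP = 0.478

The prior density ∝ θ^5(1−θ)^1 is the kernel of Beta(6, 2).
Data: 6 successes in 17 trials. The binomial likelihood contributes θ^6(1−θ)^11, so the posterior is Beta(6+6, 2+11) = Beta(12, 13).
For Beta(a, b) with a, b > 1 the mode is (a−1)/(a+b−2) = 11/23 ≈ 0.478.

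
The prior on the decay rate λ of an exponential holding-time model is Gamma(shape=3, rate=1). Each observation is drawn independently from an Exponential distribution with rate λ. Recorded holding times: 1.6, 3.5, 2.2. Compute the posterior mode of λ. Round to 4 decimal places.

λ̂_MAP = 0.6024

The Exponential(rate=λ) likelihood is ∝ λ^n e^(−λΣtᵢ). Here n = 3 and Σtᵢ = 1.6 + 3.5 + 2.2 = 7.3.
Posterior ∝ λ^2e^(−1λ) · λ^3e^(−7.3λ) = λ^5e^(−8.3λ), i.e. Gamma(6, 8.3).
Mode = (a−1)/b = 5/8.3 ≈ 0.6024.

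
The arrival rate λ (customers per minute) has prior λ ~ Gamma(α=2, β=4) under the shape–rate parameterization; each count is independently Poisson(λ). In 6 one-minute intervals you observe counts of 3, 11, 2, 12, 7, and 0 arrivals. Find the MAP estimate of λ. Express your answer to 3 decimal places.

λ̂_MAP = 3.600

Σxᵢ = 3+11+2+12+7+0 = 35, with n = 6.
Posterior ∝ λe^(−4λ) · λ^35e^(−6λ) = λ^36e^(−10λ), i.e. Gamma(shape=37, rate=10).
The mode of a Gamma(a, b) with a ≥ 1 (shape–rate) is (a−1)/b = 36/10 ≈ 3.600.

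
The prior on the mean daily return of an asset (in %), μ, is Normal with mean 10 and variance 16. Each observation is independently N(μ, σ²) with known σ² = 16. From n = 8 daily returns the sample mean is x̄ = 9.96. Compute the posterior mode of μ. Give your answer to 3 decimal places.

μ̂_MAP = 9.964

n = 8, x̄ = 9.96.
For a Normal prior and Normal likelihood with known variance, the posterior is Normal; its mode equals its mean, the precision-weighted average.
Prior precision 1/σ₀² = 1/16 = 0.0625; data precision n/σ² = 8/16 = 0.5.
μ̂ = (0.0625·10 + 0.5·9.96) / (0.0625 + 0.5) = 5.605/0.5625 = 2242/225 ≈ 9.964.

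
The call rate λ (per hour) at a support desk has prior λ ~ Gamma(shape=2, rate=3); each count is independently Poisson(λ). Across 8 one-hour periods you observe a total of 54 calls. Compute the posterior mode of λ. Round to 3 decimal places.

Σxᵢ = 54, n = 8.
Posterior ∝ λe^(−3λ) · λ^54e^(−8λ) = λ^55e^(−11λ), i.e. Gamma(shape=56, rate=11).
The mode of a Gamma(a, b) with a ≥ 1 (shape–rate) is (a−1)/b = 55/11 ≈ 5.000.

λ̂_MAP = 5.000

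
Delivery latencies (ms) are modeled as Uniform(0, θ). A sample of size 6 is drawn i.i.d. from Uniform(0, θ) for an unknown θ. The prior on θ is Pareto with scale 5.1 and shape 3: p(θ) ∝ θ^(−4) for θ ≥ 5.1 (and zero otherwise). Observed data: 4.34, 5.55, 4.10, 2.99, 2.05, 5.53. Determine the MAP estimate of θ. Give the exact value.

The Uniform(0, θ) likelihood is θ^(−n) for θ ≥ max(xᵢ), zero otherwise. Here max(xᵢ) = 5.55.
Posterior ∝ θ^(−4) · θ^(−6) = θ^(−10) on θ ≥ max(5.1, 5.55) = 5.55.
This density is strictly decreasing in θ, so the posterior mode lies at the lower boundary of the support.

θ̂_MAP = 5.55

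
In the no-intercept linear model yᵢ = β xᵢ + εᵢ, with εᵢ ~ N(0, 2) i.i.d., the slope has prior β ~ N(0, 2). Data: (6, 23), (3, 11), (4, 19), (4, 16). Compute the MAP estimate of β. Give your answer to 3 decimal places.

β̂_MAP = 3.987

log p(β | y) = −Σ(yᵢ − βxᵢ)²/(2·2) − β²/(2·2) + const.
Setting the derivative to zero: Σxᵢ(yᵢ − βxᵢ)/2 − β/2 = 0, so β = Σxᵢyᵢ / (Σxᵢ² + σ²/τ²).
Σxᵢyᵢ = 6·23 + 3·11 + 4·19 + 4·16 = 311; Σxᵢ² = 77; σ²/τ² = 1.
β̂_MAP = 311 / (77 + 1) = 311/78 ≈ 3.987.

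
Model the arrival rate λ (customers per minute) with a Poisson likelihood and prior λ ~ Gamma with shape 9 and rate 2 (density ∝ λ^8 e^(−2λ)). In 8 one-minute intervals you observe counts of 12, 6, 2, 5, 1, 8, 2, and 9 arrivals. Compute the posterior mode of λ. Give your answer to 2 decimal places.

Σxᵢ = 12+6+2+5+1+8+2+9 = 45, with n = 8.
Posterior ∝ λ^8e^(−2λ) · λ^45e^(−8λ) = λ^53e^(−10λ), i.e. Gamma(shape=54, rate=10).
The mode of a Gamma(a, b) with a ≥ 1 (shape–rate) is (a−1)/b = 53/10 ≈ 5.30.

λ̂_MAP = 5.30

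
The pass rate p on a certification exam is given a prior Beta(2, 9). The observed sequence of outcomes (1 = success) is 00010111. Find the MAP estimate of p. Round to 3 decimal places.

Prior: Beta(2, 9).
Data: 4 successes in 8 trials (from the sequence). The binomial likelihood contributes p^4(1−p)^4, so the posterior is Beta(2+4, 9+4) = Beta(6, 13).
For Beta(a, b) with a, b > 1 the mode is (a−1)/(a+b−2) = 5/17 ≈ 0.294.

p̂_MAP = 0.294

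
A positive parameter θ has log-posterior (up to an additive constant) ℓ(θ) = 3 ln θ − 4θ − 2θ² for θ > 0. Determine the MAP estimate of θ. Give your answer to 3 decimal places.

ℓ'(θ) = 3/θ − 4 − 4θ. Setting this to zero and multiplying by θ: 4θ² + 4θ − 3 = 0.
θ = (−4 + √(4² + 4·4·3)) / (2·4) = (−4 + √64) / 8 = (−4 + 8)/8 = 1/2.
ℓ''(θ) = −3/θ² − 4 < 0, confirming a maximum.

θ̂_MAP = 0.500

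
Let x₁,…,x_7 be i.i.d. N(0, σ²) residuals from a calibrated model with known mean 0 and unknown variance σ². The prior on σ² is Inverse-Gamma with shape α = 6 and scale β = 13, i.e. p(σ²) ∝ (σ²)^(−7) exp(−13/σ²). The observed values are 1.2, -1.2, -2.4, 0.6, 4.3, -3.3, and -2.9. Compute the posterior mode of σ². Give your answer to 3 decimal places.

σ̂²_MAP = 3.466

Sum of squared deviations about the known mean: SS = (1.2−0)² + (-1.2−0)² + (-2.4−0)² + (0.6−0)² + (4.3−0)² + (-3.3−0)² + (-2.9−0)² = 46.79.
The Normal likelihood contributes (σ²)^(−n/2) exp(−SS/(2σ²)), so the posterior is Inverse-Gamma(α + n/2, β + SS/2) = Inverse-Gamma(9.5, 36.395).
The mode of Inverse-Gamma(a, b) is b/(a+1) = 36.395/10.5 ≈ 3.466.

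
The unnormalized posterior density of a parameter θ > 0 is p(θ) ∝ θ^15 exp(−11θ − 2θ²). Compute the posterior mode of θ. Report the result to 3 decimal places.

ℓ'(θ) = 15/θ − 11 − 4θ. Setting this to zero and multiplying by θ: 4θ² + 11θ − 15 = 0.
θ = (−11 + √(11² + 4·4·15)) / (2·4) = (−11 + √361) / 8 = (−11 + 19)/8 = 1.
ℓ''(θ) = −15/θ² − 4 < 0, confirming a maximum.

θ̂_MAP = 1.000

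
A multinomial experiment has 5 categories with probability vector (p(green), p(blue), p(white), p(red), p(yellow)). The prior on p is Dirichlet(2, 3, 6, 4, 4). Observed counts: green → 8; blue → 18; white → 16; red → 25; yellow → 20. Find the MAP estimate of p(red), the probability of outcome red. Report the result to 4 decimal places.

The posterior is Dirichlet(αᵢ + nᵢ) = Dirichlet(10, 21, 22, 29, 24).
For a Dirichlet(a₁,…,a_K) with all aᵢ > 1, the mode has j-th component (aⱼ − 1)/(Σaᵢ − K).
Here Σaᵢ = 106 and K = 5, so p(red) = (29 − 1)/(106 − 5) = 28/101 ≈ 0.2772.

MAP estimate of p(red) = 0.2772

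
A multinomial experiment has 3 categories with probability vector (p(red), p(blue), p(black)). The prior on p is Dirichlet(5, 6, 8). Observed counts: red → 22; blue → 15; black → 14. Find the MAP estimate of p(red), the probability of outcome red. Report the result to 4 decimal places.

MAP estimate of p(red) = 0.3881

The posterior is Dirichlet(αᵢ + nᵢ) = Dirichlet(27, 21, 22).
For a Dirichlet(a₁,…,a_K) with all aᵢ > 1, the mode has j-th component (aⱼ − 1)/(Σaᵢ − K).
Here Σaᵢ = 70 and K = 3, so p(red) = (27 − 1)/(70 − 3) = 26/67 ≈ 0.3881.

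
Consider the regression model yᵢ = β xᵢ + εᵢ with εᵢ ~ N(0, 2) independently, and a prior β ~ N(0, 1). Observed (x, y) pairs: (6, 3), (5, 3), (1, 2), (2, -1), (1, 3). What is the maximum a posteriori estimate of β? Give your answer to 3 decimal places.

log p(β | y) = −Σ(yᵢ − βxᵢ)²/(2·2) − β²/(2·1) + const.
Setting the derivative to zero: Σxᵢ(yᵢ − βxᵢ)/2 − β/1 = 0, so β = Σxᵢyᵢ / (Σxᵢ² + σ²/τ²).
Σxᵢyᵢ = 6·3 + 5·3 + 1·2 + 2·(-1) + 1·3 = 36; Σxᵢ² = 67; σ²/τ² = 2.
β̂_MAP = 36 / (67 + 2) = 36/69 ≈ 0.522.

β̂_MAP = 0.522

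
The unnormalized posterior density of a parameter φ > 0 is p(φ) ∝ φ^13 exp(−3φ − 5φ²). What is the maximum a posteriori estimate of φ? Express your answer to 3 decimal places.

φ̂_MAP = 1.000

ℓ'(φ) = 13/φ − 3 − 10φ. Setting this to zero and multiplying by φ: 10φ² + 3φ − 13 = 0.
φ = (−3 + √(3² + 4·10·13)) / (2·10) = (−3 + √529) / 20 = (−3 + 23)/20 = 1.
ℓ''(φ) = −13/φ² − 10 < 0, confirming a maximum.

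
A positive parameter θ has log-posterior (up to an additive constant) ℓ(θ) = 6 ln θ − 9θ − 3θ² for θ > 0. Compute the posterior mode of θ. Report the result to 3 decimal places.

θ̂_MAP = 0.500

ℓ'(θ) = 6/θ − 9 − 6θ. Setting this to zero and multiplying by θ: 6θ² + 9θ − 6 = 0.
θ = (−9 + √(9² + 4·6·6)) / (2·6) = (−9 + √225) / 12 = (−9 + 15)/12 = 1/2.
ℓ''(θ) = −6/θ² − 6 < 0, confirming a maximum.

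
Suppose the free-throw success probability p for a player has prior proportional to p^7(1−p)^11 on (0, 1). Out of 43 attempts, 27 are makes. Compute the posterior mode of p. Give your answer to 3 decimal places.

p̂_MAP = 0.557

The prior density ∝ p^7(1−p)^11 is the kernel of Beta(8, 12).
Data: 27 successes in 43 trials. The binomial likelihood contributes p^27(1−p)^16, so the posterior is Beta(8+27, 12+16) = Beta(35, 28).
For Beta(a, b) with a, b > 1 the mode is (a−1)/(a+b−2) = 34/61 ≈ 0.557.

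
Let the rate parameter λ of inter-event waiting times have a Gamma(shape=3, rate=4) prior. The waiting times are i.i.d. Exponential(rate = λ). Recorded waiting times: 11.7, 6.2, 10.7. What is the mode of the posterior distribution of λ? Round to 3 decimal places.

λ̂_MAP = 0.153

The Exponential(rate=λ) likelihood is ∝ λ^n e^(−λΣtᵢ). Here n = 3 and Σtᵢ = 11.7 + 6.2 + 10.7 = 28.6.
Posterior ∝ λ^2e^(−4λ) · λ^3e^(−28.6λ) = λ^5e^(−32.6λ), i.e. Gamma(6, 32.6).
Mode = (a−1)/b = 5/32.6 ≈ 0.153.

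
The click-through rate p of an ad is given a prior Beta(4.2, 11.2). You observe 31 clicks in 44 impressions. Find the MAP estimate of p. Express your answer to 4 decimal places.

Prior: Beta(4.2, 11.2).
Data: 31 successes in 44 trials. The binomial likelihood contributes p^31(1−p)^13, so the posterior is Beta(4.2+31, 11.2+13) = Beta(35.2, 24.2).
For Beta(a, b) with a, b > 1 the mode is (a−1)/(a+b−2) = 34.2/57.4 ≈ 0.5958.

p̂_MAP = 0.5958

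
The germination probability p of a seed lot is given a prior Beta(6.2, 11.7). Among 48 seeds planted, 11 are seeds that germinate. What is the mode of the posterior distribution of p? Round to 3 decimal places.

p̂_MAP = 0.254

Prior: Beta(6.2, 11.7).
Data: 11 successes in 48 trials. The binomial likelihood contributes p^11(1−p)^37, so the posterior is Beta(6.2+11, 11.7+37) = Beta(17.2, 48.7).
For Beta(a, b) with a, b > 1 the mode is (a−1)/(a+b−2) = 16.2/63.9 ≈ 0.254.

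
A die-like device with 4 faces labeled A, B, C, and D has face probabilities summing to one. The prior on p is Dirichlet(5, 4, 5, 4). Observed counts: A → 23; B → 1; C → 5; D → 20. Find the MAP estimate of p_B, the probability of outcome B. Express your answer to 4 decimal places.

The posterior is Dirichlet(αᵢ + nᵢ) = Dirichlet(28, 5, 10, 24).
For a Dirichlet(a₁,…,a_K) with all aᵢ > 1, the mode has j-th component (aⱼ − 1)/(Σaᵢ − K).
Here Σaᵢ = 67 and K = 4, so p_B = (5 − 1)/(67 − 4) = 4/63 ≈ 0.0635.

MAP estimate of p_B = 0.0635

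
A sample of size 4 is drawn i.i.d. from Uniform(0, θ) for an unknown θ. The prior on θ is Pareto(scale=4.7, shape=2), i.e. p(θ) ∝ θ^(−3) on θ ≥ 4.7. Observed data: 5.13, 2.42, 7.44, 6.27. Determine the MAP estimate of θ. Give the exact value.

θ̂_MAP = 7.44

The Uniform(0, θ) likelihood is θ^(−n) for θ ≥ max(xᵢ), zero otherwise. Here max(xᵢ) = 7.44.
Posterior ∝ θ^(−3) · θ^(−4) = θ^(−7) on θ ≥ max(4.7, 7.44) = 7.44.
This density is strictly decreasing in θ, so the posterior mode lies at the lower boundary of the support.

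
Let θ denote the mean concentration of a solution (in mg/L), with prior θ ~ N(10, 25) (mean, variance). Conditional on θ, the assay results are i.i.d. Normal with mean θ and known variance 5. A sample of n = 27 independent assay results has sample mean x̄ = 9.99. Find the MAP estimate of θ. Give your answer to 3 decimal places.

n = 27, x̄ = 9.99.
For a Normal prior and Normal likelihood with known variance, the posterior is Normal; its mode equals its mean, the precision-weighted average.
Prior precision 1/σ₀² = 1/25 = 0.04; data precision n/σ² = 27/5 = 5.4.
θ̂ = (0.04·10 + 5.4·9.99) / (0.04 + 5.4) = 54.346/5.44 = 27173/2720 ≈ 9.990.

θ̂_MAP = 9.990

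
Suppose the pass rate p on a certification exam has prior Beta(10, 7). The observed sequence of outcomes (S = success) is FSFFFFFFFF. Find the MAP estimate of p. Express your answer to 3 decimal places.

p̂_MAP = 0.400

Prior: Beta(10, 7).
Data: 1 success in 10 trials (from the sequence). The binomial likelihood contributes p(1−p)^9, so the posterior is Beta(10+1, 7+9) = Beta(11, 16).
For Beta(a, b) with a, b > 1 the mode is (a−1)/(a+b−2) = 10/25 ≈ 0.400.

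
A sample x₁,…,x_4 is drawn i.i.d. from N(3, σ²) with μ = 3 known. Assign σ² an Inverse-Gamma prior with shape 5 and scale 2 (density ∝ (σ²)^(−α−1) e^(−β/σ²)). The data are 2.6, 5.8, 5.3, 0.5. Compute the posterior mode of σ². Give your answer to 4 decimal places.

Sum of squared deviations about the known mean: SS = (2.6−3)² + (5.8−3)² + (5.3−3)² + (0.5−3)² = 19.54.
The Normal likelihood contributes (σ²)^(−n/2) exp(−SS/(2σ²)), so the posterior is Inverse-Gamma(α + n/2, β + SS/2) = Inverse-Gamma(7, 11.77).
The mode of Inverse-Gamma(a, b) is b/(a+1) = 11.77/8 ≈ 1.4713.

σ̂²_MAP = 1.4713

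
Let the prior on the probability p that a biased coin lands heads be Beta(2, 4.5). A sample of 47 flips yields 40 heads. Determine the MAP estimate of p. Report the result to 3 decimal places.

p̂_MAP = 0.796

Prior: Beta(2, 4.5).
Data: 40 successes in 47 trials. The binomial likelihood contributes p^40(1−p)^7, so the posterior is Beta(2+40, 4.5+7) = Beta(42, 11.5).
For Beta(a, b) with a, b > 1 the mode is (a−1)/(a+b−2) = 41/51.5 ≈ 0.796.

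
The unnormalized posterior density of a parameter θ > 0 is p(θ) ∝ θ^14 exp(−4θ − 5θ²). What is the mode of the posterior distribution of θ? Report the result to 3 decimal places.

ℓ'(θ) = 14/θ − 4 − 10θ. Setting this to zero and multiplying by θ: 10θ² + 4θ − 14 = 0.
θ = (−4 + √(4² + 4·10·14)) / (2·10) = (−4 + √576) / 20 = (−4 + 24)/20 = 1.
ℓ''(θ) = −14/θ² − 10 < 0, confirming a maximum.

θ̂_MAP = 1.000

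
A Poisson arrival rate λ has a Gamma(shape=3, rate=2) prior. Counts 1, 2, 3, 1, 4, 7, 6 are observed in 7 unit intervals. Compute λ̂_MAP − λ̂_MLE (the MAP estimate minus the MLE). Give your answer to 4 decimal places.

Σxᵢ = 24. Posterior is Gamma(27, 9); MAP = (27−1)/9 = 26/9 ≈ 2.88889.
MLE = x̄ = 24/7 ≈ 3.42857.
Difference = 26/9 − 24/7 = -34/63 ≈ -0.5397.

MAP − MLE = -0.5397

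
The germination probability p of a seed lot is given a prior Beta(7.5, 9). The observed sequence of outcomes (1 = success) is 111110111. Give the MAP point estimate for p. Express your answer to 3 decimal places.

Prior: Beta(7.5, 9).
Data: 8 successes in 9 trials (from the sequence). The binomial likelihood contributes p^8(1−p)^1, so the posterior is Beta(7.5+8, 9+1) = Beta(15.5, 10).
For Beta(a, b) with a, b > 1 the mode is (a−1)/(a+b−2) = 14.5/23.5 ≈ 0.617.

p̂_MAP = 0.617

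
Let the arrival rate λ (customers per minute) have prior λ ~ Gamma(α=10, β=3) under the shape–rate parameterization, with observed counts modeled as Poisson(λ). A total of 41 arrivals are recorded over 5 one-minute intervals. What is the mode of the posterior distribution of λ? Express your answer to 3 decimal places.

Σxᵢ = 41, n = 5.
Posterior ∝ λ^9e^(−3λ) · λ^41e^(−5λ) = λ^50e^(−8λ), i.e. Gamma(shape=51, rate=8).
The mode of a Gamma(a, b) with a ≥ 1 (shape–rate) is (a−1)/b = 50/8 ≈ 6.250.

λ̂_MAP = 6.250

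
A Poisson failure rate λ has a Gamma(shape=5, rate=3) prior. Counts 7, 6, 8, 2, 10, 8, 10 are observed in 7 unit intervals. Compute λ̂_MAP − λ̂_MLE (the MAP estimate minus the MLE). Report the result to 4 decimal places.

Σxᵢ = 51. Posterior is Gamma(56, 10); MAP = (56−1)/10 = 55/10 ≈ 5.50000.
MLE = x̄ = 51/7 ≈ 7.28571.
Difference = 55/10 − 51/7 = -25/14 ≈ -1.7857.

MAP − MLE = -1.7857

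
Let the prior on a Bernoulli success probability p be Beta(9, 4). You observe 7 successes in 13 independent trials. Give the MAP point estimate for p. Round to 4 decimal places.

Prior: Beta(9, 4).
Data: 7 successes in 13 trials. The binomial likelihood contributes p^7(1−p)^6, so the posterior is Beta(9+7, 4+6) = Beta(16, 10).
For Beta(a, b) with a, b > 1 the mode is (a−1)/(a+b−2) = 15/24 ≈ 0.6250.

p̂_MAP = 0.6250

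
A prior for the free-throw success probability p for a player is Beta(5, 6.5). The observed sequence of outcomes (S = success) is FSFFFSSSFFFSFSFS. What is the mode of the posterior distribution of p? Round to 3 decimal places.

p̂_MAP = 0.431

Prior: Beta(5, 6.5).
Data: 7 successes in 16 trials (from the sequence). The binomial likelihood contributes p^7(1−p)^9, so the posterior is Beta(5+7, 6.5+9) = Beta(12, 15.5).
For Beta(a, b) with a, b > 1 the mode is (a−1)/(a+b−2) = 11/25.5 ≈ 0.431.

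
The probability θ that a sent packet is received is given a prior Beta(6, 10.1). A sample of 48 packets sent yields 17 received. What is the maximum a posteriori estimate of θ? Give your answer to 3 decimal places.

Prior: Beta(6, 10.1).
Data: 17 successes in 48 trials. The binomial likelihood contributes θ^17(1−θ)^31, so the posterior is Beta(6+17, 10.1+31) = Beta(23, 41.1).
For Beta(a, b) with a, b > 1 the mode is (a−1)/(a+b−2) = 22/62.1 ≈ 0.354.

θ̂_MAP = 0.354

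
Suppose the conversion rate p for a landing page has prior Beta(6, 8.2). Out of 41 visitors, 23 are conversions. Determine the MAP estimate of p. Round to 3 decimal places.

p̂_MAP = 0.526

Prior: Beta(6, 8.2).
Data: 23 successes in 41 trials. The binomial likelihood contributes p^23(1−p)^18, so the posterior is Beta(6+23, 8.2+18) = Beta(29, 26.2).
For Beta(a, b) with a, b > 1 the mode is (a−1)/(a+b−2) = 28/53.2 ≈ 0.526.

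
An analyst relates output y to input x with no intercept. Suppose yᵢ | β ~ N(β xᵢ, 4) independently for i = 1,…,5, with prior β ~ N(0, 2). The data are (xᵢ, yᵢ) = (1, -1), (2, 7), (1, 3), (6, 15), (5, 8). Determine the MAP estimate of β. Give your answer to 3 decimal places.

log p(β | y) = −Σ(yᵢ − βxᵢ)²/(2·4) − β²/(2·2) + const.
Setting the derivative to zero: Σxᵢ(yᵢ − βxᵢ)/4 − β/2 = 0, so β = Σxᵢyᵢ / (Σxᵢ² + σ²/τ²).
Σxᵢyᵢ = 1·(-1) + 2·7 + 1·3 + 6·15 + 5·8 = 146; Σxᵢ² = 67; σ²/τ² = 2.
β̂_MAP = 146 / (67 + 2) = 146/69 ≈ 2.116.

β̂_MAP = 2.116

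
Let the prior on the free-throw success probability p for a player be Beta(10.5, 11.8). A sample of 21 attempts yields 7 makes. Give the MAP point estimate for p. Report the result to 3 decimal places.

p̂_MAP = 0.400

Prior: Beta(10.5, 11.8).
Data: 7 successes in 21 trials. The binomial likelihood contributes p^7(1−p)^14, so the posterior is Beta(10.5+7, 11.8+14) = Beta(17.5, 25.8).
For Beta(a, b) with a, b > 1 the mode is (a−1)/(a+b−2) = 16.5/41.3 ≈ 0.400.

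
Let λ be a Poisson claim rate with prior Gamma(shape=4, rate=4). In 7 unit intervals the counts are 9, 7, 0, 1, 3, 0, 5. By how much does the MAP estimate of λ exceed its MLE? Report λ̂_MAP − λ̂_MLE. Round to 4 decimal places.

Σxᵢ = 25. Posterior is Gamma(29, 11); MAP = (29−1)/11 = 28/11 ≈ 2.54545.
MLE = x̄ = 25/7 ≈ 3.57143.
Difference = 28/11 − 25/7 = -79/77 ≈ -1.0260.

MAP − MLE = -1.0260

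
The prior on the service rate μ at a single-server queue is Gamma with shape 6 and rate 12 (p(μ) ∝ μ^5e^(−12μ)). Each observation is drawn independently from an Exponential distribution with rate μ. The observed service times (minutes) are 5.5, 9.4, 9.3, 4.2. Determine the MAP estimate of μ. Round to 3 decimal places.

μ̂_MAP = 0.223

The Exponential(rate=μ) likelihood is ∝ μ^n e^(−μΣtᵢ). Here n = 4 and Σtᵢ = 5.5 + 9.4 + 9.3 + 4.2 = 28.4.
Posterior ∝ μ^5e^(−12μ) · μ^4e^(−28.4μ) = μ^9e^(−40.4μ), i.e. Gamma(10, 40.4).
Mode = (a−1)/b = 9/40.4 ≈ 0.223.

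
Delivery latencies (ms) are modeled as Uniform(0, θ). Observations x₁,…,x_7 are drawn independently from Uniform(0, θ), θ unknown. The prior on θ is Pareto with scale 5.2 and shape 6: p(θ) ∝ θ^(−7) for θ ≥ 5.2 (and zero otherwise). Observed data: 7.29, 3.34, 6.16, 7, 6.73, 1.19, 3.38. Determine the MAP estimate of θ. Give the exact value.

The Uniform(0, θ) likelihood is θ^(−n) for θ ≥ max(xᵢ), zero otherwise. Here max(xᵢ) = 7.29.
Posterior ∝ θ^(−7) · θ^(−7) = θ^(−14) on θ ≥ max(5.2, 7.29) = 7.29.
This density is strictly decreasing in θ, so the posterior mode lies at the lower boundary of the support.

θ̂_MAP = 7.29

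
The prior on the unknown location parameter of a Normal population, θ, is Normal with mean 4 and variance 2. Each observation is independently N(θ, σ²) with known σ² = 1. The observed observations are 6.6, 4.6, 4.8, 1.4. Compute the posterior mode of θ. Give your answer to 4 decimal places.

θ̂_MAP = 4.3111

n = 4; x̄ = (6.6 + 4.6 + 4.8 + 1.4)/4 = 17.4/4 = 4.35.
For a Normal prior and Normal likelihood with known variance, the posterior is Normal; its mode equals its mean, the precision-weighted average.
Prior precision 1/σ₀² = 1/2 = 0.5; data precision n/σ² = 4/1 = 4.
θ̂ = (0.5·4 + 4·4.35) / (0.5 + 4) = 19.4/4.5 = 194/45 ≈ 4.3111.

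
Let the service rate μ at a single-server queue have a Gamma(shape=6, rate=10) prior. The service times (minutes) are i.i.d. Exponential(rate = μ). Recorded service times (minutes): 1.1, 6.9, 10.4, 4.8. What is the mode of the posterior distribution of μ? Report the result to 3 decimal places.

The Exponential(rate=μ) likelihood is ∝ μ^n e^(−μΣtᵢ). Here n = 4 and Σtᵢ = 1.1 + 6.9 + 10.4 + 4.8 = 23.2.
Posterior ∝ μ^5e^(−10μ) · μ^4e^(−23.2μ) = μ^9e^(−33.2μ), i.e. Gamma(10, 33.2).
Mode = (a−1)/b = 9/33.2 ≈ 0.271.

μ̂_MAP = 0.271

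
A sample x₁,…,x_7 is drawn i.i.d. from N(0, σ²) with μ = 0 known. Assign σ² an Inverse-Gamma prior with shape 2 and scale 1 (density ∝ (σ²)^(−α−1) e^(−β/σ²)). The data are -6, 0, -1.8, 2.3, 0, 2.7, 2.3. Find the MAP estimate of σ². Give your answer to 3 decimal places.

σ̂²_MAP = 4.547

Sum of squared deviations about the known mean: SS = (-6−0)² + (0−0)² + (-1.8−0)² + (2.3−0)² + (0−0)² + (2.7−0)² + (2.3−0)² = 57.11.
The Normal likelihood contributes (σ²)^(−n/2) exp(−SS/(2σ²)), so the posterior is Inverse-Gamma(α + n/2, β + SS/2) = Inverse-Gamma(5.5, 29.555).
The mode of Inverse-Gamma(a, b) is b/(a+1) = 29.555/6.5 ≈ 4.547.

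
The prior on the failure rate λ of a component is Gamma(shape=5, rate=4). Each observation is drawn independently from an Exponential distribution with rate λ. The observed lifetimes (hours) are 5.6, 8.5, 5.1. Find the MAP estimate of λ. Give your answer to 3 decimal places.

λ̂_MAP = 0.302

The Exponential(rate=λ) likelihood is ∝ λ^n e^(−λΣtᵢ). Here n = 3 and Σtᵢ = 5.6 + 8.5 + 5.1 = 19.2.
Posterior ∝ λ^4e^(−4λ) · λ^3e^(−19.2λ) = λ^7e^(−23.2λ), i.e. Gamma(8, 23.2).
Mode = (a−1)/b = 7/23.2 ≈ 0.302.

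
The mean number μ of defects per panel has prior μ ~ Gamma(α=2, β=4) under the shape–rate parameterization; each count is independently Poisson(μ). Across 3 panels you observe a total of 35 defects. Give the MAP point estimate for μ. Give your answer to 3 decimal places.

Σxᵢ = 35, n = 3.
Posterior ∝ μe^(−4μ) · μ^35e^(−3μ) = μ^36e^(−7μ), i.e. Gamma(shape=37, rate=7).
The mode of a Gamma(a, b) with a ≥ 1 (shape–rate) is (a−1)/b = 36/7 ≈ 5.143.

μ̂_MAP = 5.143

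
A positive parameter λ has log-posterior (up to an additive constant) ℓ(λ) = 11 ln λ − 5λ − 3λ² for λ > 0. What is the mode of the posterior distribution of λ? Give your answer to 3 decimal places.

λ̂_MAP = 1.000

ℓ'(λ) = 11/λ − 5 − 6λ. Setting this to zero and multiplying by λ: 6λ² + 5λ − 11 = 0.
λ = (−5 + √(5² + 4·6·11)) / (2·6) = (−5 + √289) / 12 = (−5 + 17)/12 = 1.
ℓ''(λ) = −11/λ² − 6 < 0, confirming a maximum.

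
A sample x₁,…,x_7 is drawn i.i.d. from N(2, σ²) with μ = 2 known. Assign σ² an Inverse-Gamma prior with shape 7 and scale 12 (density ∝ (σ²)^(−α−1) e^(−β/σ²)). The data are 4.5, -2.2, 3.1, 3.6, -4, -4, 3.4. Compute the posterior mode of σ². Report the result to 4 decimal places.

σ̂²_MAP = 5.4617

Sum of squared deviations about the known mean: SS = (4.5−2)² + (-2.2−2)² + (3.1−2)² + (3.6−2)² + (-4−2)² + (-4−2)² + (3.4−2)² = 101.62.
The Normal likelihood contributes (σ²)^(−n/2) exp(−SS/(2σ²)), so the posterior is Inverse-Gamma(α + n/2, β + SS/2) = Inverse-Gamma(10.5, 62.81).
The mode of Inverse-Gamma(a, b) is b/(a+1) = 62.81/11.5 ≈ 5.4617.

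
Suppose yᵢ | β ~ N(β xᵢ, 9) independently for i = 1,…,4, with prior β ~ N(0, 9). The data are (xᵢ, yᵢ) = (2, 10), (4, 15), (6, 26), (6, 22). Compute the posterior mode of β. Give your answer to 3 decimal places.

log p(β | y) = −Σ(yᵢ − βxᵢ)²/(2·9) − β²/(2·9) + const.
Setting the derivative to zero: Σxᵢ(yᵢ − βxᵢ)/9 − β/9 = 0, so β = Σxᵢyᵢ / (Σxᵢ² + σ²/τ²).
Σxᵢyᵢ = 2·10 + 4·15 + 6·26 + 6·22 = 368; Σxᵢ² = 92; σ²/τ² = 1.
β̂_MAP = 368 / (92 + 1) = 368/93 ≈ 3.957.

β̂_MAP = 3.957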